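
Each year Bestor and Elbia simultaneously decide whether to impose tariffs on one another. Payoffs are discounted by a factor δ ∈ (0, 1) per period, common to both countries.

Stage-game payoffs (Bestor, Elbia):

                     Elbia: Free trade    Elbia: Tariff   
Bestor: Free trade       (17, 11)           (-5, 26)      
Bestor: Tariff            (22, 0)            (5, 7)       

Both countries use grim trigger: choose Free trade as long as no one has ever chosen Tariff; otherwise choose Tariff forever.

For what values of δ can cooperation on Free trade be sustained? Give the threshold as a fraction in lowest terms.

Bestor: cooperation gives 17 each period; deviation gives 22 once then 5 forever.
  17/(1−δ) ≥ 22 + 5δ/(1−δ) ⇒ δ ≥ 5/17.
Elbia: cooperation gives 11 each period; deviation gives 26 once then 7 forever.
  δ ≥ 15/19.
Both must hold, so the binding constraint is Elbia's: δ ≥ 15/19.

15/19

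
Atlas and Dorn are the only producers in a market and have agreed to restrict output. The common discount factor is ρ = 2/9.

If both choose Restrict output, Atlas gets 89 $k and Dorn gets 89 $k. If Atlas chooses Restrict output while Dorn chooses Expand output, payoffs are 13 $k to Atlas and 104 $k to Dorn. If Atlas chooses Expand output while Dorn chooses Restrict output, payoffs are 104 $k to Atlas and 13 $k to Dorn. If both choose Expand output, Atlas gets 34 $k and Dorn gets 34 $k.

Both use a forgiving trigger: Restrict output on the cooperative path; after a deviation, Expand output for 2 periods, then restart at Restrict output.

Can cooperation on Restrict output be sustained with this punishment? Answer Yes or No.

No

IC: ρ+…+ρ^2 ≥ (104−89)/(89−34) = 3/11.
At ρ = 2/9: partial sum = 0.2716 < 0.2727. Cooperation not sustainable.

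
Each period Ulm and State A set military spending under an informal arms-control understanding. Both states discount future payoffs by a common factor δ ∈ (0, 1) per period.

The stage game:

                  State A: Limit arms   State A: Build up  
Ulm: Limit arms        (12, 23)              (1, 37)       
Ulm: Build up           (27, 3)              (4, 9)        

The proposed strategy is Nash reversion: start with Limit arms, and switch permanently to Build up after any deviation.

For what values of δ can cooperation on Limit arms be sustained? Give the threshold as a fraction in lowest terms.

Ulm: cooperation gives 12 each period; deviation gives 27 once then 4 forever.
  12/(1−δ) ≥ 27 + 4δ/(1−δ) ⇒ δ ≥ 15/23.
State A: cooperation gives 23 each period; deviation gives 37 once then 9 forever.
  δ ≥ 14/28 = 1/2.
Both must hold, so the binding constraint is Ulm's: δ ≥ 15/23.

15/23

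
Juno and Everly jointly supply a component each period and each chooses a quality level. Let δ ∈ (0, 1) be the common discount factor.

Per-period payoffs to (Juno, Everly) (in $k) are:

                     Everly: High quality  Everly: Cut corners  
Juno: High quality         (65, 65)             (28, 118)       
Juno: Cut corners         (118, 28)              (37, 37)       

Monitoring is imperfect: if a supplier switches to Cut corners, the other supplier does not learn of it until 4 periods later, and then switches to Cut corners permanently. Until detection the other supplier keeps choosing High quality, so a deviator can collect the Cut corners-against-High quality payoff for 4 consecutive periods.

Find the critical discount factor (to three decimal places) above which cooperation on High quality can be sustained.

Deviating for the 4 undetected periods gains 118−65 = 53 per period over cooperation, then loses 65−37 = 28 per period forever once punishment starts.
Gain: 53(1 + δ + … + δ^3); loss: 28·δ^4/(1−δ).
No profitable deviation ⇔ 53(1−δ^4) ≤ 28·δ^4, i.e. δ^4 ≥ 53/(53+28) = 53/81.
Hence δ ≥ (53/81)^(1/4) ≈ 0.899.

0.899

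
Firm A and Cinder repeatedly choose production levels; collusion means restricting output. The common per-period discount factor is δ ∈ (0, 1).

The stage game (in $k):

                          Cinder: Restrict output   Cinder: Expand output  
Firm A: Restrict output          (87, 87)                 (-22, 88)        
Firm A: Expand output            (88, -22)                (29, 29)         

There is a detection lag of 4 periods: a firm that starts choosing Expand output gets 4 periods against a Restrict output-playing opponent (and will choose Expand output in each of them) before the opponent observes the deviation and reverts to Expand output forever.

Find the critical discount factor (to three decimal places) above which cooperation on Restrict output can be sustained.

0.361

Deviating for the 4 undetected periods gains 88−87 = 1 per period over cooperation, then loses 87−29 = 58 per period forever once punishment starts.
Gain: 1(1 + δ + … + δ^3); loss: 58·δ^4/(1−δ).
No profitable deviation ⇔ 1(1−δ^4) ≤ 58·δ^4, i.e. δ^4 ≥ 1/(1+58) = 1/59.
Hence δ ≥ (1/59)^(1/4) ≈ 0.361.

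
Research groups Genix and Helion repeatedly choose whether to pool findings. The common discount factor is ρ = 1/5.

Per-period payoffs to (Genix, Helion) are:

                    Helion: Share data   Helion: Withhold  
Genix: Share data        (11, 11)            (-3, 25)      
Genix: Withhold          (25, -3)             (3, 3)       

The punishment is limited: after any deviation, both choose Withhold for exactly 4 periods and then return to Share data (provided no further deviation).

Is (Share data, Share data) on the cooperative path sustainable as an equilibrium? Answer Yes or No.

A one-shot deviation gives 25 now, then 3 for 4 periods, then back to 11.
Gain from deviating: (25−11) today; loss: (11−3) in each of the next 4 periods.
No-deviation condition: (11−3)(ρ+…+ρ^4) ≥ 25−11, i.e. ρ+…+ρ^4 ≥ 7/4.
At ρ = 1/5: ρ+…+ρ^4 = 0.2496 < 1.7500.
So cooperation is not sustainable.

No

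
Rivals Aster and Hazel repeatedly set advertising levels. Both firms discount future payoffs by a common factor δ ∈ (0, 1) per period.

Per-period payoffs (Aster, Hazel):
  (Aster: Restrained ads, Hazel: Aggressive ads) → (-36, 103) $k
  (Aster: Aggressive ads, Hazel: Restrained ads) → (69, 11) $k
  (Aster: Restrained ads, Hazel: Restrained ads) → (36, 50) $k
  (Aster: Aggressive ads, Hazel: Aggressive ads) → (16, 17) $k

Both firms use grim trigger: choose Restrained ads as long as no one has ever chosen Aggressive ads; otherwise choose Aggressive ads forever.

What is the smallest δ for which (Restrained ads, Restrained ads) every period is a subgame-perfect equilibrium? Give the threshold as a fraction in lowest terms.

33/53

For Aster: deviation gain 69−36 = 33, per-period punishment loss 36−16 = 20. IC gives δ ≥ 33/53.
For Hazel: gain 53, loss 33 per period, so δ ≥ 53/86.
The tighter constraint is Aster's, so cooperation needs δ ≥ 33/53.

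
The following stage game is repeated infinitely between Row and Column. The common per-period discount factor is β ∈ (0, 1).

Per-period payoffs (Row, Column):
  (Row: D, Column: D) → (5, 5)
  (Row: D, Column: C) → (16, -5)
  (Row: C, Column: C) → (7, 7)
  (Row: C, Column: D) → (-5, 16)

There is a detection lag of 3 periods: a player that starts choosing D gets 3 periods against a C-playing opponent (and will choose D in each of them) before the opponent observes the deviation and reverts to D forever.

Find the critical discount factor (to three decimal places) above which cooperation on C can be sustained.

The best deviation is to choose D for all 3 undetected periods, earning 16 each, then 5 forever once detected.
Deviation value: 16(1−β^3)/(1−β) + 5β^3/(1−β); cooperation value: 7/(1−β).
IC: 7 ≥ 16(1−β^3) + 5β^3 = 16 − 11β^3.
So β^3 ≥ 9/11, giving β ≥ (9/11)^(1/3) ≈ 0.935.

0.935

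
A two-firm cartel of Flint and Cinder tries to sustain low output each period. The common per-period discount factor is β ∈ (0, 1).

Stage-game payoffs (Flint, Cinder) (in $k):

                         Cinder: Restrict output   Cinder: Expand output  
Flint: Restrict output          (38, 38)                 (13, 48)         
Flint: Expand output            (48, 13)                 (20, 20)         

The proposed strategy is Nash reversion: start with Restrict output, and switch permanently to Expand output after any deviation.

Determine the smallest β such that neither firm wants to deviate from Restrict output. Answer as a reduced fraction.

5/14

Under grim trigger the critical discount factor is (T−C)/(T−P) with T = 48, C = 38, P = 20.
β* = (48−38)/(48−20) = 10/28 = 5/14.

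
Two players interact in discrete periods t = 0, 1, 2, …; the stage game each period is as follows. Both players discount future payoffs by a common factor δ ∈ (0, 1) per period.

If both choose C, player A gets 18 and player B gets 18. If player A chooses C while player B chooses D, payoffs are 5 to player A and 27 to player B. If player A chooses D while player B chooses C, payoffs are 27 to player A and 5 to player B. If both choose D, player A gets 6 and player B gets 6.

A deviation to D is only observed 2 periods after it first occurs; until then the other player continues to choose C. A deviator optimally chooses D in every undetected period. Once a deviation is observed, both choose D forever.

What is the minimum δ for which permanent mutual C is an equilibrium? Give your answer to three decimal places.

0.655

A deviator earns 27 for 2 periods, then 6 forever; cooperating earns 18 forever. Multiplying the IC by (1−δ):
18 ≥ 27(1−δ^2) + 6δ^2, so 21·δ^2 ≥ 9 and δ^2 ≥ 3/7.
δ ≥ (3/7)^(1/2) ≈ 0.655.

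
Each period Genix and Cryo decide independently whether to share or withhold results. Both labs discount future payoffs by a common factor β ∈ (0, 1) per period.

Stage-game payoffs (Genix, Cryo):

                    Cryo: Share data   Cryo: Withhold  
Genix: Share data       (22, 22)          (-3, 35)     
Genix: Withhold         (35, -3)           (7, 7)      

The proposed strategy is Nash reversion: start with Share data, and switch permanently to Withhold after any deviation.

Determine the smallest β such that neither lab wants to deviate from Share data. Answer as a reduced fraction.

Under grim trigger the critical discount factor is (T−C)/(T−P) with T = 35, C = 22, P = 7.
β* = (35−22)/(35−7) = 13/28.

13/28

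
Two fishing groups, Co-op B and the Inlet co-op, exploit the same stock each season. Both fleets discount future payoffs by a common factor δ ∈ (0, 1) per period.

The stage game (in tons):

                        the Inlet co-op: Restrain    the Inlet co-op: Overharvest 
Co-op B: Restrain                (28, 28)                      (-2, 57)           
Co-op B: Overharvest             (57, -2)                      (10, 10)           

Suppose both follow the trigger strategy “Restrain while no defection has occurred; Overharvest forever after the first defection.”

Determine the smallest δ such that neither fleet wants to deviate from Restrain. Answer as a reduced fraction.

One-period gain from deviating is 57 − 28 = 29. The loss is 28 − 10 = 18 in every subsequent period, with present value 18·δ/(1−δ).
Deviation is unprofitable when 18·δ/(1−δ) ≥ 29, i.e. δ/(1−δ) ≥ 29/18.
Equivalently δ ≥ 29/(29+18) = 29/47.

29/47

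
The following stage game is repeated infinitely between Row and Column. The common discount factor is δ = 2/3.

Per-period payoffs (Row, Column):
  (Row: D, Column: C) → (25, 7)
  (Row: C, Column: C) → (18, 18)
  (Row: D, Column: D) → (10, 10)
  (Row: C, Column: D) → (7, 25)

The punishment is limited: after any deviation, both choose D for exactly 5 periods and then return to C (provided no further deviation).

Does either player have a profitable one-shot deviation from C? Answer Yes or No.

No

A one-shot deviation gives 25 now, then 10 for 5 periods, then back to 18.
Gain from deviating: (25−18) today; loss: (18−10) in each of the next 5 periods.
No-deviation condition: (18−10)(δ+…+δ^5) ≥ 25−18, i.e. δ+…+δ^5 ≥ 7/8.
At δ = 2/3: δ+…+δ^5 = 1.7366 ≥ 0.8750.
So cooperation is sustainable.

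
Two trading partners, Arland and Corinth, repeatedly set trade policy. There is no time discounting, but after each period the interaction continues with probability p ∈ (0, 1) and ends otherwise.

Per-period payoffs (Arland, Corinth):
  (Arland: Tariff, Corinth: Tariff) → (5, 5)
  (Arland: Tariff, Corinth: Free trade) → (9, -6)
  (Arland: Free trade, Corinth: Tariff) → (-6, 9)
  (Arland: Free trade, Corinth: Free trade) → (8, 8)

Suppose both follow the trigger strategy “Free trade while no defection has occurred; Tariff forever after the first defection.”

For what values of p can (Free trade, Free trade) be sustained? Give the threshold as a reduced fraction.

1/4

Expected cooperation value is 8 + p·8 + p²·8 + … = 8/(1−p); deviation gives 9 + p·5/(1−p).
8 ≥ 9(1−p) + 5p ⇒ 4p ≥ 1 ⇒ p ≥ 1/4.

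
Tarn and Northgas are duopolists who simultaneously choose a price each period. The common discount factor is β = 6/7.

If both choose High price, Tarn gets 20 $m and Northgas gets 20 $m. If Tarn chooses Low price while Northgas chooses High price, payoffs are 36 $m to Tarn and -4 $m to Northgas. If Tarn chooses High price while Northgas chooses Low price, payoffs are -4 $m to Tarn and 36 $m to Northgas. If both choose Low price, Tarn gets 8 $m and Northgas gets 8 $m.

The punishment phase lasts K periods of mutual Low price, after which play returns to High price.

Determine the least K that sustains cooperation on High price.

2

IC: β(1−β^K)/(1−β) ≥ (36−20)/(20−8) = 4/3.
With β = 6/7: need 1 − β^K ≥ 4/3·(1−6/7)/(6/7), i.e. β^K ≤ 0.7778.
Since (6/7)^1 = 0.8571 and (6/7)^2 = 0.7347, the smallest such K is 2.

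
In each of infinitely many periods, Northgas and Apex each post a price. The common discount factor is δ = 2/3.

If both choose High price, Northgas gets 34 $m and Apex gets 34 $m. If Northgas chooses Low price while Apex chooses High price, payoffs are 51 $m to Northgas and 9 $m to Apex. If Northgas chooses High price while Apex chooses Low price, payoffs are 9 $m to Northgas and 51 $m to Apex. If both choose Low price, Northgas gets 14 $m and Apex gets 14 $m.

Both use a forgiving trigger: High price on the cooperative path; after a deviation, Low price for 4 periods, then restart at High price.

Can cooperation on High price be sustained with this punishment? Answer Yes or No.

A one-shot deviation gives 51 now, then 14 for 4 periods, then back to 34.
Gain from deviating: (51−34) today; loss: (34−14) in each of the next 4 periods.
No-deviation condition: (34−14)(δ+…+δ^4) ≥ 51−34, i.e. δ+…+δ^4 ≥ 17/20.
At δ = 2/3: δ+…+δ^4 = 1.6049 ≥ 0.8500.
So cooperation is sustainable.

Yes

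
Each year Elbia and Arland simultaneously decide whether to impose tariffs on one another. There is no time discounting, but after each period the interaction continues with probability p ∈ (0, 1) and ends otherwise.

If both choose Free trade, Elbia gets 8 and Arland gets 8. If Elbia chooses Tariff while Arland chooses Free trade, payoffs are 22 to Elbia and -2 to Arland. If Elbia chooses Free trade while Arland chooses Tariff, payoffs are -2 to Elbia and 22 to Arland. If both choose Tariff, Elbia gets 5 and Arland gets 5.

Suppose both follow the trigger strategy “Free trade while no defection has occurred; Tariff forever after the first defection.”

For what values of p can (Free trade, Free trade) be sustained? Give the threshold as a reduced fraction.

Expected cooperation value is 8 + p·8 + p²·8 + … = 8/(1−p); deviation gives 22 + p·5/(1−p).
8 ≥ 22(1−p) + 5p ⇒ 17p ≥ 14 ⇒ p ≥ 14/17.

14/17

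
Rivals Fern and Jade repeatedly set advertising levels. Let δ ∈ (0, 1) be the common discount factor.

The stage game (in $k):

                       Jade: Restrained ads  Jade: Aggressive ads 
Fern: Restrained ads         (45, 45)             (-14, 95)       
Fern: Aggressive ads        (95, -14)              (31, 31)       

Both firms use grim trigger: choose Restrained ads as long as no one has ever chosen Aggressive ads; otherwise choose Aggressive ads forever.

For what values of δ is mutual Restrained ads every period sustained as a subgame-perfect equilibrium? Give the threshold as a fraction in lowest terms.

25/32

45/(1−δ) ≥ 95 + 31δ/(1−δ)
45 ≥ 95 − 64δ
δ ≥ 50/64 = 25/32.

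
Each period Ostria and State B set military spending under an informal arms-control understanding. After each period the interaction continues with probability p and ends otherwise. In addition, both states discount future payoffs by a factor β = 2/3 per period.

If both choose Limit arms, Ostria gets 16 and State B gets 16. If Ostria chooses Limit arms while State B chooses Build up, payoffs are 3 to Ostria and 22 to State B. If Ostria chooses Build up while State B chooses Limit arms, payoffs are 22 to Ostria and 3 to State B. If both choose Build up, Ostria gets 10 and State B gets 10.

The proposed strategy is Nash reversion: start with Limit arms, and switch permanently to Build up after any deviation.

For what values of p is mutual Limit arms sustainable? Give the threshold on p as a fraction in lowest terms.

3/4

Expected continuation weight on next period's payoff is β·p = 2/3·p, which plays the role of the discount factor.
Cooperation requires 2/3·p ≥ (22−16)/(22−10) = 1/2, hence p ≥ 3/4.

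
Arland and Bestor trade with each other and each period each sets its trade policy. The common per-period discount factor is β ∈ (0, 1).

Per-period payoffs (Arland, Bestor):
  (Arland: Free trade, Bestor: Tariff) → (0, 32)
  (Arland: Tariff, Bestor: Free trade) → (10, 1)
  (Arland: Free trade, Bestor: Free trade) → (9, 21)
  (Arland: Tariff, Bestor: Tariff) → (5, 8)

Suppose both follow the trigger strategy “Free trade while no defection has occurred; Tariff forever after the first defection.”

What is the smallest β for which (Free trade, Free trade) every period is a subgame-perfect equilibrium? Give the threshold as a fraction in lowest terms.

Arland's threshold: (10−9)/(10−5) = 1/5.
Bestor's threshold: (32−21)/(32−8) = 11/24.
1/5 < 11/24, so Bestor binds and β* = 11/24.

11/24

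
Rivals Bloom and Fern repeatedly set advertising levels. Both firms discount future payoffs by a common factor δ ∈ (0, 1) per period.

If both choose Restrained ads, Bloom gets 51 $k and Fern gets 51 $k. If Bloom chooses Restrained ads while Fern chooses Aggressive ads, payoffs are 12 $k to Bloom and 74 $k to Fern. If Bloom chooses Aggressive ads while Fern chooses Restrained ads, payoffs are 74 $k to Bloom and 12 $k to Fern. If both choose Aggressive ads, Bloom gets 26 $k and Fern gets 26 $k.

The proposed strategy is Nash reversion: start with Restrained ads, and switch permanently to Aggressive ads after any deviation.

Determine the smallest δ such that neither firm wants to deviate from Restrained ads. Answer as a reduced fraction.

23/48

One-period gain from deviating is 74 − 51 = 23. The loss is 51 − 26 = 25 in every subsequent period, with present value 25·δ/(1−δ).
Deviation is unprofitable when 25·δ/(1−δ) ≥ 23, i.e. δ/(1−δ) ≥ 23/25.
Equivalently δ ≥ 23/(23+25) = 23/48.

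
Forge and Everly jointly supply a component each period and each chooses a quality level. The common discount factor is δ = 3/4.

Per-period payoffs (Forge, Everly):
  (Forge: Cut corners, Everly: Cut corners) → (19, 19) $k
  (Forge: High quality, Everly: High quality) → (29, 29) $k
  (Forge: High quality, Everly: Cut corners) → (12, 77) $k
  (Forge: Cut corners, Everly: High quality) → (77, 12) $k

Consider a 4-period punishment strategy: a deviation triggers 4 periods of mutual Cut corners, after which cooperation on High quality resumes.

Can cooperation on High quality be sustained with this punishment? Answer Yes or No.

A one-shot deviation gives 77 now, then 19 for 4 periods, then back to 29.
Gain from deviating: (77−29) today; loss: (29−19) in each of the next 4 periods.
No-deviation condition: (29−19)(δ+…+δ^4) ≥ 77−29, i.e. δ+…+δ^4 ≥ 24/5.
At δ = 3/4: δ+…+δ^4 = 2.0508 < 4.8000.
So cooperation is not sustainable.

No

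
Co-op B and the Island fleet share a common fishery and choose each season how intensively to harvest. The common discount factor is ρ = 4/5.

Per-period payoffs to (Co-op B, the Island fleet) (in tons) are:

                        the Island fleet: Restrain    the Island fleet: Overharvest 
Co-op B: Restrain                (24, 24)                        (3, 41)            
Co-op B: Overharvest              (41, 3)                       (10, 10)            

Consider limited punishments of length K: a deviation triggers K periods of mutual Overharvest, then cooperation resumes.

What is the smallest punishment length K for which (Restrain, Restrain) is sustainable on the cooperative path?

2

Need Σ_{k=1}^{K} ρ^k ≥ (41−24)/(24−10) = 1.2143 at ρ = 4/5.
At K = 1 the sum is 0.8000 < 1.2143; at K = 2 it is 1.4400 ≥ 1.2143.
So the minimum punishment length is K = 2.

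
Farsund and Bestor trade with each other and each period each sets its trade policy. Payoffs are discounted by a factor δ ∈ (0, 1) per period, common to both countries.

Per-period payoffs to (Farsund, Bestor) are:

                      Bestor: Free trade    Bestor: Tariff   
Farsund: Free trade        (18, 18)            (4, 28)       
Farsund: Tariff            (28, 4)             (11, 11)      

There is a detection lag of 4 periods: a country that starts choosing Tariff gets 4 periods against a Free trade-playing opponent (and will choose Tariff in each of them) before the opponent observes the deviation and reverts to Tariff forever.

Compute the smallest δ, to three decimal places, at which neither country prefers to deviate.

0.876

A deviator earns 28 for 4 periods, then 11 forever; cooperating earns 18 forever. Multiplying the IC by (1−δ):
18 ≥ 28(1−δ^4) + 11δ^4, so 17·δ^4 ≥ 10 and δ^4 ≥ 10/17.
δ ≥ (10/17)^(1/4) ≈ 0.876.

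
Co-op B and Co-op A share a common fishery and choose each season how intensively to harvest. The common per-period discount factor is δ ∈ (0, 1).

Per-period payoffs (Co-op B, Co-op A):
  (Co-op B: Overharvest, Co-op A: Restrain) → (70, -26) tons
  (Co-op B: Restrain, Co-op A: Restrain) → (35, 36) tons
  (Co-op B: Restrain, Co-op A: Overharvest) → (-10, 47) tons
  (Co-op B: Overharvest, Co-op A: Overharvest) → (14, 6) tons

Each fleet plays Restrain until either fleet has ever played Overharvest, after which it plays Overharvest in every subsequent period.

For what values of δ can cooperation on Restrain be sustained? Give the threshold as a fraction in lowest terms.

For Co-op B: deviation gain 70−35 = 35, per-period punishment loss 35−14 = 21. IC gives δ ≥ 35/56 = 5/8.
For Co-op A: gain 11, loss 30 per period, so δ ≥ 11/41.
The tighter constraint is Co-op B's, so cooperation needs δ ≥ 5/8.

5/8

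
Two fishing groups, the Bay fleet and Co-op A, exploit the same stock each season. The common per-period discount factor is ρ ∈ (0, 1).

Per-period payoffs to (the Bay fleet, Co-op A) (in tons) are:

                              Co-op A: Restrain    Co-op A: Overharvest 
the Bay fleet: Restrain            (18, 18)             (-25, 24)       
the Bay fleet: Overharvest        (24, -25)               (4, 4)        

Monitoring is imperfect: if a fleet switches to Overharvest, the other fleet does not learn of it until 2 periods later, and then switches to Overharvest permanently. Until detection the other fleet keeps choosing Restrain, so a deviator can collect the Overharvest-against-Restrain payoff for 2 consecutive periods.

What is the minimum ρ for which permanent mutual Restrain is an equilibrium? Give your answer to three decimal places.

0.548

Deviating for the 2 undetected periods gains 24−18 = 6 per period over cooperation, then loses 18−4 = 14 per period forever once punishment starts.
Gain: 6(1 + ρ + … + ρ^1); loss: 14·ρ^2/(1−ρ).
No profitable deviation ⇔ 6(1−ρ^2) ≤ 14·ρ^2, i.e. ρ^2 ≥ 6/(6+14) = 3/10.
Hence ρ ≥ (3/10)^(1/2) ≈ 0.548.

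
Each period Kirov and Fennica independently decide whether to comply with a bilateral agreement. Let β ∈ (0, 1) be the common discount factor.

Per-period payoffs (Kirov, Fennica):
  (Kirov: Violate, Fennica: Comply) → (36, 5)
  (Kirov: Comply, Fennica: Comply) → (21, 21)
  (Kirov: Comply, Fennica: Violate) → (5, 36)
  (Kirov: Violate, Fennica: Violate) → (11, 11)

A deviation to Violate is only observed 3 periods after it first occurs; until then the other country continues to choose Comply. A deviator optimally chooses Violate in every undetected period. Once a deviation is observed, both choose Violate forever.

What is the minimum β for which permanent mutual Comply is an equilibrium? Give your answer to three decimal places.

0.843

The best deviation is to choose Violate for all 3 undetected periods, earning 36 each, then 11 forever once detected.
Deviation value: 36(1−β^3)/(1−β) + 11β^3/(1−β); cooperation value: 21/(1−β).
IC: 21 ≥ 36(1−β^3) + 11β^3 = 36 − 25β^3.
So β^3 ≥ 15/25 = 3/5, giving β ≥ (3/5)^(1/3) ≈ 0.843.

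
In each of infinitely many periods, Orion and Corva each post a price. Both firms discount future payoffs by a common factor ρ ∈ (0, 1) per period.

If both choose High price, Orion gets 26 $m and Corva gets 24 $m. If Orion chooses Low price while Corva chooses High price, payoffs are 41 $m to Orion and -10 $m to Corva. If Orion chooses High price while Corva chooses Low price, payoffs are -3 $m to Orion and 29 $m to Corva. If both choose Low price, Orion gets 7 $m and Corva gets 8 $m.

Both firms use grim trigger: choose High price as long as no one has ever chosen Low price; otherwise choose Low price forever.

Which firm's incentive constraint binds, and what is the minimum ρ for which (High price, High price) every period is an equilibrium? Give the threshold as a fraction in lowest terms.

Orion: cooperation gives 26 each period; deviation gives 41 once then 7 forever.
  26/(1−ρ) ≥ 41 + 7ρ/(1−ρ) ⇒ ρ ≥ 15/34.
Corva: cooperation gives 24 each period; deviation gives 29 once then 8 forever.
  ρ ≥ 5/21.
Both must hold, so the binding constraint is Orion's: ρ ≥ 15/34.

Orion; ρ ≥ 15/34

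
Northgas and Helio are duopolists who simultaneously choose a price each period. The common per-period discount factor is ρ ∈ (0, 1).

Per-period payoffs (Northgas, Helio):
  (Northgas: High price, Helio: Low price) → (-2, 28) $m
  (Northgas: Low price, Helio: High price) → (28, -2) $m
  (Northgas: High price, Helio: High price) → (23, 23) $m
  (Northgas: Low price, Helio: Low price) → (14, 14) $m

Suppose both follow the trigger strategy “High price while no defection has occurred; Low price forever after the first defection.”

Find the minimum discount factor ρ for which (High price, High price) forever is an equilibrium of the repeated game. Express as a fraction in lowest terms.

5/14

Under grim trigger the critical discount factor is (T−C)/(T−P) with T = 28, C = 23, P = 14.
ρ* = (28−23)/(28−14) = 5/14.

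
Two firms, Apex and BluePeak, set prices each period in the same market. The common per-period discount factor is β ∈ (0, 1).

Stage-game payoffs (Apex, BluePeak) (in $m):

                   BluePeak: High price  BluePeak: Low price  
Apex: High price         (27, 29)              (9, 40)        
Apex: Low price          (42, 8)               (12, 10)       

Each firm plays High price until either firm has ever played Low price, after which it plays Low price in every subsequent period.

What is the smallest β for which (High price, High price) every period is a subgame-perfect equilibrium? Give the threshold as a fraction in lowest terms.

1/2

Apex: cooperation gives 27 each period; deviation gives 42 once then 12 forever.
  27/(1−β) ≥ 42 + 12β/(1−β) ⇒ β ≥ 15/30 = 1/2.
BluePeak: cooperation gives 29 each period; deviation gives 40 once then 10 forever.
  β ≥ 11/30.
Both must hold, so the binding constraint is Apex's: β ≥ 1/2.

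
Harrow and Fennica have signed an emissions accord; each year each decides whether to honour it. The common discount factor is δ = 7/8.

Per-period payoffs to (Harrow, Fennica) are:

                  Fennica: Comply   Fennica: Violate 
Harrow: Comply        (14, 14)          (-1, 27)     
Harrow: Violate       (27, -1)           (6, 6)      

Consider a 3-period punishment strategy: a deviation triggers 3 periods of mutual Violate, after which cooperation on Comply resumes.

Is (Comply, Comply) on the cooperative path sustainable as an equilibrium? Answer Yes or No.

Yes

A one-shot deviation gives 27 now, then 6 for 3 periods, then back to 14.
Gain from deviating: (27−14) today; loss: (14−6) in each of the next 3 periods.
No-deviation condition: (14−6)(δ+…+δ^3) ≥ 27−14, i.e. δ+…+δ^3 ≥ 13/8.
At δ = 7/8: δ+…+δ^3 = 2.3105 ≥ 1.6250.
So cooperation is sustainable.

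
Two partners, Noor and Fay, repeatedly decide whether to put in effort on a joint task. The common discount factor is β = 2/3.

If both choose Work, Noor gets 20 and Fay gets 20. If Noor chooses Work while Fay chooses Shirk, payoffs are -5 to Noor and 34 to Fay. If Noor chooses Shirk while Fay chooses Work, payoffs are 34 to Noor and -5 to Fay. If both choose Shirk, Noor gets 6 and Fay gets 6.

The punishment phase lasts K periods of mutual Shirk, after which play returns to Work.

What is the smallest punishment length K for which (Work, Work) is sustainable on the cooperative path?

No profitable deviation requires (20−6)(β+…+β^K) ≥ 34−20, i.e. β+…+β^K ≥ 1 ≈ 1.0000.
With β = 2/3, the partial sums are K=1: 0.6667, K=2: 1.1111.
K = 2 is the first length at which the sum reaches 1.0000.

2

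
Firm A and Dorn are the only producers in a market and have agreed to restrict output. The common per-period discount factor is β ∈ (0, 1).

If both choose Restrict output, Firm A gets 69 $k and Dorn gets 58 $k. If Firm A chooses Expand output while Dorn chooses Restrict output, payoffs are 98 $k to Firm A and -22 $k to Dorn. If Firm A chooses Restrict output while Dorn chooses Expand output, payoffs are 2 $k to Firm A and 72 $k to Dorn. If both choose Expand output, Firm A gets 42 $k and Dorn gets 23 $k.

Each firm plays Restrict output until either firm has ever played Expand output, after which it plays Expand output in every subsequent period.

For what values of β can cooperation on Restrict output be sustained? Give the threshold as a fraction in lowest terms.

29/56

Firm A: cooperation gives 69 each period; deviation gives 98 once then 42 forever.
  69/(1−β) ≥ 98 + 42β/(1−β) ⇒ β ≥ 29/56.
Dorn: cooperation gives 58 each period; deviation gives 72 once then 23 forever.
  β ≥ 14/49 = 2/7.
Both must hold, so the binding constraint is Firm A's: β ≥ 29/56.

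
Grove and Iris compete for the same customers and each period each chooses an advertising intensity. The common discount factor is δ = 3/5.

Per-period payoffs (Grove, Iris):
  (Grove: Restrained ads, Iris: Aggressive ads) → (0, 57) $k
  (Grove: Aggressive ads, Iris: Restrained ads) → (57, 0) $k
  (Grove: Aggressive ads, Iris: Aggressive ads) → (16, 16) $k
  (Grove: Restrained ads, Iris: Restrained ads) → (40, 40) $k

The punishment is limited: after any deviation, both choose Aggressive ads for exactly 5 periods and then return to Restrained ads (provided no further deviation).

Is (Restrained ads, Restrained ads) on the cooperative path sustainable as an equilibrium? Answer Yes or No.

IC: δ+…+δ^5 ≥ (57−40)/(40−16) = 17/24.
At δ = 3/5: partial sum = 1.3834 ≥ 0.7083. Cooperation sustainable.

Yes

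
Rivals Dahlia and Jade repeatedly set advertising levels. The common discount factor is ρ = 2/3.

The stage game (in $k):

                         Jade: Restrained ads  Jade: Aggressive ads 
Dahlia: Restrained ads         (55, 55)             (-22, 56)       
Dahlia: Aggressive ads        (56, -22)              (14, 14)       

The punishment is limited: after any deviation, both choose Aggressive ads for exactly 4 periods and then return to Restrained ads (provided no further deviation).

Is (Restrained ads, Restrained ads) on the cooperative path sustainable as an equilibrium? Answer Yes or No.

Yes

Comparing payoff streams over the 5 periods until play realigns: cooperate → 55(1+ρ+…+ρ^4); deviate → 56 + 14(ρ+…+ρ^4).
Cooperation is sustained iff (55−14)(ρ+…+ρ^4) ≥ 56−55.
ρ+…+ρ^4 = 2/3·(1−(2/3)^4)/(1−2/3) = 1.6049, and (56−55)/(55−14) = 0.0244.
1.6049 ≥ 0.0244, so cooperation is sustainable.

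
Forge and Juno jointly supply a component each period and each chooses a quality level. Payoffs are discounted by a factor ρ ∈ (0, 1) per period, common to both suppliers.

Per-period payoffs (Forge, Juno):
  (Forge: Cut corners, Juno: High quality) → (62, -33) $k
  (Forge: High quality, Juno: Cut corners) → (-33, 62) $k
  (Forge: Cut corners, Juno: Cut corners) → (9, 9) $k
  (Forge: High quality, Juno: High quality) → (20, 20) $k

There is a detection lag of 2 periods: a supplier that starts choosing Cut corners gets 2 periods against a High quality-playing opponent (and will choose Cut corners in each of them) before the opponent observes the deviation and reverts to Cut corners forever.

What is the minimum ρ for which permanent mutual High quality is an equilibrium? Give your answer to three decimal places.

0.890

Deviating for the 2 undetected periods gains 62−20 = 42 per period over cooperation, then loses 20−9 = 11 per period forever once punishment starts.
Gain: 42(1 + ρ + … + ρ^1); loss: 11·ρ^2/(1−ρ).
No profitable deviation ⇔ 42(1−ρ^2) ≤ 11·ρ^2, i.e. ρ^2 ≥ 42/(42+11) = 42/53.
Hence ρ ≥ (42/53)^(1/2) ≈ 0.890.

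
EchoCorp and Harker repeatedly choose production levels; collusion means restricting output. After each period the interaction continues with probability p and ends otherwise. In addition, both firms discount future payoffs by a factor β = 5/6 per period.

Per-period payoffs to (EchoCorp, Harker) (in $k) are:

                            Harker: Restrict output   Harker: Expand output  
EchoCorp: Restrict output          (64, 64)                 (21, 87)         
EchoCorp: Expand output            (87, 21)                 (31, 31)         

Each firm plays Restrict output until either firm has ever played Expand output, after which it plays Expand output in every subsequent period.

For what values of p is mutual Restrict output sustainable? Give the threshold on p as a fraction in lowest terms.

Expected continuation weight on next period's payoff is β·p = 5/6·p, which plays the role of the discount factor.
Cooperation requires 5/6·p ≥ (87−64)/(87−31) = 23/56, hence p ≥ 69/140.

69/140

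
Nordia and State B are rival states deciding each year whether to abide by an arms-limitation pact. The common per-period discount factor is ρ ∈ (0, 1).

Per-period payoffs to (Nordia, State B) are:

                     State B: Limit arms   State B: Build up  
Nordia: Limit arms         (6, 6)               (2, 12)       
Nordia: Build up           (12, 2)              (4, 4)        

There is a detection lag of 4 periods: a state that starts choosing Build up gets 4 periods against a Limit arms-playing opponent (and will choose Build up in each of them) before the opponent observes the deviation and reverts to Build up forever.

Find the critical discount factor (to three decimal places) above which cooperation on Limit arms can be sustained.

The best deviation is to choose Build up for all 4 undetected periods, earning 12 each, then 4 forever once detected.
Deviation value: 12(1−ρ^4)/(1−ρ) + 4ρ^4/(1−ρ); cooperation value: 6/(1−ρ).
IC: 6 ≥ 12(1−ρ^4) + 4ρ^4 = 12 − 8ρ^4.
So ρ^4 ≥ 6/8 = 3/4, giving ρ ≥ (3/4)^(1/4) ≈ 0.931.

0.931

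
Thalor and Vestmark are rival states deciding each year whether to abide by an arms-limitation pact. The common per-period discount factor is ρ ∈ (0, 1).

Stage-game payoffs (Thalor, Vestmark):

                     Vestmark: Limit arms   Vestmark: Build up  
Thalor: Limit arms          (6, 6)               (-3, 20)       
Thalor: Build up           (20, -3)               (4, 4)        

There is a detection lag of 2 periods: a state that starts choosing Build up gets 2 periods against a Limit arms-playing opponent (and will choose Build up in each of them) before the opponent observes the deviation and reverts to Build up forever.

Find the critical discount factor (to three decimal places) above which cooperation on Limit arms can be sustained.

A deviator earns 20 for 2 periods, then 4 forever; cooperating earns 6 forever. Multiplying the IC by (1−ρ):
6 ≥ 20(1−ρ^2) + 4ρ^2, so 16·ρ^2 ≥ 14 and ρ^2 ≥ 7/8.
ρ ≥ (7/8)^(1/2) ≈ 0.935.

0.935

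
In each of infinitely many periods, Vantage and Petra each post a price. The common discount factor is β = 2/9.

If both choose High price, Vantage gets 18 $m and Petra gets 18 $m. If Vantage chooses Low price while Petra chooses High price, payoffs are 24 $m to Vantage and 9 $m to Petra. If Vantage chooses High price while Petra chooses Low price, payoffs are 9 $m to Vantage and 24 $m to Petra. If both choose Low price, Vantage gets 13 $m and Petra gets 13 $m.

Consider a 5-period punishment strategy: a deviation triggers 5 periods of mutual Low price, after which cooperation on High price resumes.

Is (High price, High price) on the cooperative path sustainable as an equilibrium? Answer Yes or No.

Comparing payoff streams over the 6 periods until play realigns: cooperate → 18(1+β+…+β^5); deviate → 24 + 13(β+…+β^5).
Cooperation is sustained iff (18−13)(β+…+β^5) ≥ 24−18.
β+…+β^5 = 2/9·(1−(2/9)^5)/(1−2/9) = 0.2856, and (24−18)/(18−13) = 1.2000.
0.2856 < 1.2000, so cooperation is not sustainable.

No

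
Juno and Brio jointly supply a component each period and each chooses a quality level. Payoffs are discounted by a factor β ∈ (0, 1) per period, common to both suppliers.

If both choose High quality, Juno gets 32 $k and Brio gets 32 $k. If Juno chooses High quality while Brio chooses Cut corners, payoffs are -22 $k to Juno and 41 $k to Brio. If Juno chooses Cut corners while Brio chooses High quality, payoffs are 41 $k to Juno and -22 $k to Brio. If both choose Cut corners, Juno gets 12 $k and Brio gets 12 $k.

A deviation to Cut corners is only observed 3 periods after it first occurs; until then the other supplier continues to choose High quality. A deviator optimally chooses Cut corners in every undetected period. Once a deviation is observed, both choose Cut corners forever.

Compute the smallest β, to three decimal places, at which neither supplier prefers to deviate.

0.677

A deviator earns 41 for 3 periods, then 12 forever; cooperating earns 32 forever. Multiplying the IC by (1−β):
32 ≥ 41(1−β^3) + 12β^3, so 29·β^3 ≥ 9 and β^3 ≥ 9/29.
β ≥ (9/29)^(1/3) ≈ 0.677.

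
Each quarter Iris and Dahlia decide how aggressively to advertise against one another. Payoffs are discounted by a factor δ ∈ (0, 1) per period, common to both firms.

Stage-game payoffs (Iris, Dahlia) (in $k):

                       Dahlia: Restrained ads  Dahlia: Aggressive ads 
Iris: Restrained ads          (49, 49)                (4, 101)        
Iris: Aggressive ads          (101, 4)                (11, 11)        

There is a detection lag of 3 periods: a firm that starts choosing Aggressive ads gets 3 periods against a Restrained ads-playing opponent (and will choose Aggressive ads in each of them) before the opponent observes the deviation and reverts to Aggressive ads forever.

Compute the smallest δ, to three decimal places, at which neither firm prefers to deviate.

0.833

The best deviation is to choose Aggressive ads for all 3 undetected periods, earning 101 each, then 11 forever once detected.
Deviation value: 101(1−δ^3)/(1−δ) + 11δ^3/(1−δ); cooperation value: 49/(1−δ).
IC: 49 ≥ 101(1−δ^3) + 11δ^3 = 101 − 90δ^3.
So δ^3 ≥ 52/90 = 26/45, giving δ ≥ (26/45)^(1/3) ≈ 0.833.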